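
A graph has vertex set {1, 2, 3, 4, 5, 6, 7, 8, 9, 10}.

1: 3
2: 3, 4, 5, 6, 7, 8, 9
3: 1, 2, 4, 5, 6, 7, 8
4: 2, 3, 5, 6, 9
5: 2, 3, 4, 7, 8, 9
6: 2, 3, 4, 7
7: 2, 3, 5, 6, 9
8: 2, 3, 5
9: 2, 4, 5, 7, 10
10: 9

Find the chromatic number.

4

2, 3, 4, 6 form a clique, so at least 4 colors are needed.
4 colors suffice: 1=red, 2=red, 3=blue, 4=yellow, 5=green, 6=green, 7=yellow, 8=yellow, 9=blue, 10=red. Each edge has distinct colors on its endpoints.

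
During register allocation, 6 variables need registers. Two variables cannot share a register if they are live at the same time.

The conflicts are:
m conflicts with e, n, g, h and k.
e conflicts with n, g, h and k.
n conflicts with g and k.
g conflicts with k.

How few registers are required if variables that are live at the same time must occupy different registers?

m, e, n, g, k pairwise conflict, so at least 5 registers are needed.
A valid assignment using 5 registers: m=2, e=1, n=4, g=5, h=3, k=3. Each listed conflict is separated.

5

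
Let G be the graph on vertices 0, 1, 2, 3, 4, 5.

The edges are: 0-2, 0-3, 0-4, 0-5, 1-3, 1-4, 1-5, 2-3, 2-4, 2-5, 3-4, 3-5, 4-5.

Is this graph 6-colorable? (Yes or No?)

The chromatic number is 5. 0, 2, 3, 4, 5 are pairwise adjacent (a clique of size 5), so at least 5 colors are needed.
One proper 5-coloring: 0=d, 1=d, 2=e, 3=b, 4=a, 5=c.
Since 6 ≥ 5, a proper 6-coloring certainly exists.

Yes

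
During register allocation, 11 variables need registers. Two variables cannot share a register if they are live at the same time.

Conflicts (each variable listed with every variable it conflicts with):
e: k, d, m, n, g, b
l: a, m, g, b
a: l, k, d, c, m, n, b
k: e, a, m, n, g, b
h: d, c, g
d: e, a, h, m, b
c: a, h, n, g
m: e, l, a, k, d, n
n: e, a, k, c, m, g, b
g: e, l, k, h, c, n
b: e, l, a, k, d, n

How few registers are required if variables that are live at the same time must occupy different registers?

4

a, k, m, n all conflict with each other, so at least 4 registers are needed.
Using 4 registers: e=2, l=1, a=2, k=4, h=2, d=1, c=4, m=3, n=1, g=3, b=3. Each listed conflict is separated.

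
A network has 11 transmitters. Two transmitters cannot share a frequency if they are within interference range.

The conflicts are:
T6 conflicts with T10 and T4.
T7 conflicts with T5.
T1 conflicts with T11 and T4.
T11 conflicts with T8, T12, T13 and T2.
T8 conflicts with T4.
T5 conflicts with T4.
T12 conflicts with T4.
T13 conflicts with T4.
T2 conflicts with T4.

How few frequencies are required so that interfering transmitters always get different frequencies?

2

T6 and T4 conflict, so at least 2 frequencies are needed.
A valid assignment using 2 frequencies: T6=2, T7=1, T1=2, T11=1, T8=2, T5=2, T12=2, T13=2, T2=2, T10=1, T4=1. No two conflicting transmitters share a frequency.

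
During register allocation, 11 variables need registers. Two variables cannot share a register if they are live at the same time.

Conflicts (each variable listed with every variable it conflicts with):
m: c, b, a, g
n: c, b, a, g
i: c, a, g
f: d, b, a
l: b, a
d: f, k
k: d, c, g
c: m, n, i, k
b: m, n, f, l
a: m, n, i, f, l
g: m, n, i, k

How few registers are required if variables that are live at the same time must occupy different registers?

2

f and a conflict, so at least 2 registers are needed.
A valid assignment using 2 registers: m=2, n=2, i=2, f=2, l=2, d=1, k=2, c=1, b=1, a=1, g=1. Each listed conflict is separated.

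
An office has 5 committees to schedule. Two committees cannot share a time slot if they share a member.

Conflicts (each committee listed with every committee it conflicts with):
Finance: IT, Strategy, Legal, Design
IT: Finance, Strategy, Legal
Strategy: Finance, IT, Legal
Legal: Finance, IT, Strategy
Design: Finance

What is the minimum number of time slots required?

Finance, IT, Strategy, Legal pairwise conflict, so at least 4 time slots are needed.
4 time slots suffice: Finance=1, IT=4, Strategy=2, Legal=3, Design=2. Every pair that conflicts lands in different time slots.

4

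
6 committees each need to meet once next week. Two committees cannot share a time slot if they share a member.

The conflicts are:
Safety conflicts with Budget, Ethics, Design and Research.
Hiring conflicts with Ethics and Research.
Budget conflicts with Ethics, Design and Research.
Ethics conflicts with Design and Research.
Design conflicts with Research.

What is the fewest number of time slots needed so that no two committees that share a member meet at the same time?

5

Safety, Budget, Ethics, Design, Research are mutually in conflict, so at least 5 time slots are needed.
5 time slots suffice: time slot 1 → {Research}; time slot 2 → {Ethics}; time slot 3 → {Hiring, Design}; time slot 4 → {Budget}; time slot 5 → {Safety}. No two conflicting committees share a time slot.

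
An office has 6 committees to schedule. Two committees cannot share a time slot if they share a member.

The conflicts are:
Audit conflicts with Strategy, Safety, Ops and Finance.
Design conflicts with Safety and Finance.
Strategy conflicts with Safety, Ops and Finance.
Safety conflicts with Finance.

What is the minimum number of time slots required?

4

Audit, Strategy, Safety, Finance are mutually in conflict, so at least 4 time slots are needed.
4 time slots suffice: Audit=2, Design=1, Strategy=1, Safety=4, Ops=3, Finance=3. Each listed conflict is separated.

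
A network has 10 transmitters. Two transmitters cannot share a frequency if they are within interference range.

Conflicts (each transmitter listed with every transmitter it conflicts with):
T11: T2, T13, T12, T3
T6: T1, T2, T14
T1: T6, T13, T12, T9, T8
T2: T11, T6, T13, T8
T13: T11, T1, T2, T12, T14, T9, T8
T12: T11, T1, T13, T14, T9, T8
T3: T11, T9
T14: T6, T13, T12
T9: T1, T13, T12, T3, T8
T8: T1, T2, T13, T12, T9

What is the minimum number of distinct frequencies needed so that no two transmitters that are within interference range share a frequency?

T1, T13, T12, T9, T8 all conflict with each other, so at least 5 frequencies are needed.
5 frequencies suffice: frequency 1 → {T6, T13, T3}; frequency 2 → {T2, T12}; frequency 3 → {T11, T14, T8}; frequency 4 → {T1}; frequency 5 → {T9}. Every pair that conflicts lands in different frequencies.

5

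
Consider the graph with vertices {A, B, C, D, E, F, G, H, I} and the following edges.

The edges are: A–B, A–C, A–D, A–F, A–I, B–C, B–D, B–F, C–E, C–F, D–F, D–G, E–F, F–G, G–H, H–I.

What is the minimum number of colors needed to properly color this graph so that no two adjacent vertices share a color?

A, B, C, F form a clique, so at least 4 colors are needed.
A valid assignment using 4 colors: A=2, B=4, C=3, D=3, E=2, F=1, G=2, H=1, I=3. Each edge has distinct colors on its endpoints.

4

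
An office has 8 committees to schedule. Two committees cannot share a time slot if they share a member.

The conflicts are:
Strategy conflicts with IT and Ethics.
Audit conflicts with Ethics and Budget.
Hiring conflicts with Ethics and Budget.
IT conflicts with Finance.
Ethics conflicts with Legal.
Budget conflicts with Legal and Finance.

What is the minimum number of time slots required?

Audit and Budget conflict, so at least 2 time slots are needed.
Using 2 time slots: Strategy=2, Audit=2, Hiring=2, IT=1, Ethics=1, Budget=1, Legal=2, Finance=2. Every pair that conflicts lands in different time slots.

2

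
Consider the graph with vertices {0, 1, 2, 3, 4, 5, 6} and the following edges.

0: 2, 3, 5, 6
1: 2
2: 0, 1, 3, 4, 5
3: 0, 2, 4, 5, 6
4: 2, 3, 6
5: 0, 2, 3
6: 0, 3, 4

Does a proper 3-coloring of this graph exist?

No

0, 2, 3, 5 form a clique, so at least 4 colors are needed.
So 3 colors are not enough.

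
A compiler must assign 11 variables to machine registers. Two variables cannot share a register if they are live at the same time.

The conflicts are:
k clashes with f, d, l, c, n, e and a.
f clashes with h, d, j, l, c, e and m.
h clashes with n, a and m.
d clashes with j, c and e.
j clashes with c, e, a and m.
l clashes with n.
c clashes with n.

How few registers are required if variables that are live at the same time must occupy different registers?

k, f, d, e are mutually in conflict, so at least 4 registers are needed.
Using 4 registers: k=2, f=1, h=2, d=4, j=2, l=3, c=3, n=1, e=3, a=1, m=3. Each listed conflict is separated.

4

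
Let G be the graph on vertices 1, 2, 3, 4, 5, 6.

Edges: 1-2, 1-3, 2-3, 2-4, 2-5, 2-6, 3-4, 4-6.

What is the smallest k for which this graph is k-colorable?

3

2, 4, 6 form a triangle, so at least 3 colors are needed.
One proper 3-coloring: 1=b, 2=a, 3=c, 4=b, 5=b, 6=c. Every edge joins two different colors.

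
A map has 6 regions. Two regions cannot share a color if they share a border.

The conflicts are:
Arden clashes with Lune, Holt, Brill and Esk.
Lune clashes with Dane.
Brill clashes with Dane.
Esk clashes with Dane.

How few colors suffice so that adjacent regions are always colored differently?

Brill and Dane conflict, so at least 2 colors are needed.
2 colors suffice: color 1 → {Arden, Dane}; color 2 → {Lune, Holt, Brill, Esk}. Each listed conflict is separated.

2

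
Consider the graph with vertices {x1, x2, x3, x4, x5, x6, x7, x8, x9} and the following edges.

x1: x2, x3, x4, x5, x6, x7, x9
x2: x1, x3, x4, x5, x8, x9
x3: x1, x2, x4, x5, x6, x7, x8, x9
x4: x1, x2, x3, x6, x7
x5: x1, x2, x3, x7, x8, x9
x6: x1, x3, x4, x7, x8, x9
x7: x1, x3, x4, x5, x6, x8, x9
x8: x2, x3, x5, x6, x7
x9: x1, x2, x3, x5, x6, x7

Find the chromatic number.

x1, x2, x3, x5, x9 form a clique, so at least 5 colors are needed.
5 colors suffice: color R → {x3}; color B → {x1, x8}; color G → {x2, x7}; color Y → {x5, x6}; color P → {x4, x9}. Each edge has distinct colors on its endpoints.

5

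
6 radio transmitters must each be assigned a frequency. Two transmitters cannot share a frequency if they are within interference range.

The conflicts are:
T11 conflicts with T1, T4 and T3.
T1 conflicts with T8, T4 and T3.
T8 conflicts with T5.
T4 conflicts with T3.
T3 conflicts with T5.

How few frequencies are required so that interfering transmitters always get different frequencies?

T11, T1, T4, T3 all conflict with each other, so at least 4 frequencies are needed.
4 frequencies suffice: T11=4, T1=2, T8=1, T4=3, T3=1, T5=2. Each listed conflict is separated.

4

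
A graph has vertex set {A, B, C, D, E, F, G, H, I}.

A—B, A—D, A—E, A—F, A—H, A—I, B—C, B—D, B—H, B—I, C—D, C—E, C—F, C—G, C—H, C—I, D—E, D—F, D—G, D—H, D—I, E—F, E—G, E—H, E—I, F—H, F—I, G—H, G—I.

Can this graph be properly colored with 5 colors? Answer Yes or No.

The chromatic number is 5. C, D, E, G, H form a clique, so at least 5 colors are needed.
5 colors suffice: A=4, B=3, C=4, D=1, E=3, F=5, G=5, H=2, I=2.
That is already a proper 5-coloring.

Yes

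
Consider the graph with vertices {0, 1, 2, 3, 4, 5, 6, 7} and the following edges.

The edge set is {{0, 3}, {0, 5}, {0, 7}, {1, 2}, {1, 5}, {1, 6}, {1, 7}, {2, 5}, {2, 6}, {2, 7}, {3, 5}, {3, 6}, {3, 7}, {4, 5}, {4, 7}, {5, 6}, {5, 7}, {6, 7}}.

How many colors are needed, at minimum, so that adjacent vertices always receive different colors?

5

1, 2, 5, 6, 7 form a clique, so at least 5 colors are needed.
A valid assignment using 5 colors: 0=c, 1=d, 2=e, 3=d, 4=c, 5=b, 6=c, 7=a. Each edge has distinct colors on its endpoints.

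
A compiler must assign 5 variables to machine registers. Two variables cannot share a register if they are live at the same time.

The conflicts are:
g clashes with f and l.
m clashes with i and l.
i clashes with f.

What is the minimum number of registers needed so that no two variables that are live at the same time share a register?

3

The cycle m-l-g-f-i-m has odd length 5, so it cannot be 2-colored; at least 3 registers are needed.
3 registers suffice: g=1, m=1, i=2, f=3, l=2. Every pair that conflicts lands in different registers.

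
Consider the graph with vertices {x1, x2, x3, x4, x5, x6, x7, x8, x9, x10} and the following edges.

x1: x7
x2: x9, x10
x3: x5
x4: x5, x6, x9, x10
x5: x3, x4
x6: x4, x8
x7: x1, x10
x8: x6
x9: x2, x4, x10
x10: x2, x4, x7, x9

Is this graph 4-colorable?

Yes

The chromatic number is 3. x4, x9, x10 form a triangle, so at least 3 colors are needed.
3 colors suffice: color red → {x1, x5, x6, x10}; color blue → {x2, x3, x4, x7, x8}; color green → {x9}.
Since 4 ≥ 3, a proper 4-coloring certainly exists.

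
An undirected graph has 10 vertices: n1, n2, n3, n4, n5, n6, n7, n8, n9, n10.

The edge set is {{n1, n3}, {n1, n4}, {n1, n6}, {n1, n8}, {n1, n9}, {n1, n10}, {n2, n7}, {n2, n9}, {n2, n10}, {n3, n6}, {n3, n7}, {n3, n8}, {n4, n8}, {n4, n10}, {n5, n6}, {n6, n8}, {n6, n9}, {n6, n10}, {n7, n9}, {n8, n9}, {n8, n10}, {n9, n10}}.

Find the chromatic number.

n1, n6, n8, n9, n10 are pairwise adjacent (a clique of size 5), so at least 5 colors are needed.
One proper 5-coloring: n1=2, n2=2, n3=1, n4=1, n5=1, n6=5, n7=3, n8=4, n9=1, n10=3. Every edge joins two different colors.

5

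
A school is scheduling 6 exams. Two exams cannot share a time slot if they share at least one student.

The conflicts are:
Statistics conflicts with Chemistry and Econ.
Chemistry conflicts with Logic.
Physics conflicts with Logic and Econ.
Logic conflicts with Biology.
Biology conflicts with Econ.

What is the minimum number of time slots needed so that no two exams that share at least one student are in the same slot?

3

The cycle Biology-Logic-Chemistry-Statistics-Econ-Biology has odd length 5, so it cannot be 2-colored; at least 3 time slots are needed.
Using 3 time slots: Statistics=3, Chemistry=2, Physics=2, Logic=1, Biology=2, Econ=1. Each listed conflict is separated.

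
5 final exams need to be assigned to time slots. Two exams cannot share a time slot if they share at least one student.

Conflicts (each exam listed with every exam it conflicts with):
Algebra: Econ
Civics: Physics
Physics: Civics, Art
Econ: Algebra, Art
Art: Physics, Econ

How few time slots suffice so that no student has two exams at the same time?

Algebra and Econ conflict, so at least 2 time slots are needed.
2 time slots suffice: time slot 1 → {Algebra, Civics, Art}; time slot 2 → {Physics, Econ}. No two conflicting exams share a time slot.

2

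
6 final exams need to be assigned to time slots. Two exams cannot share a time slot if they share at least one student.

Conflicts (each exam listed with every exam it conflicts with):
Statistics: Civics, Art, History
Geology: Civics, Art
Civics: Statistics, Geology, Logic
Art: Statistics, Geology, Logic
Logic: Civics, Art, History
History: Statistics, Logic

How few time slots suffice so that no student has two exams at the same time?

2

Geology and Civics conflict, so at least 2 time slots are needed.
2 time slots suffice: time slot 1 → {Civics, Art, History}; time slot 2 → {Statistics, Geology, Logic}. Every pair that conflicts lands in different time slots.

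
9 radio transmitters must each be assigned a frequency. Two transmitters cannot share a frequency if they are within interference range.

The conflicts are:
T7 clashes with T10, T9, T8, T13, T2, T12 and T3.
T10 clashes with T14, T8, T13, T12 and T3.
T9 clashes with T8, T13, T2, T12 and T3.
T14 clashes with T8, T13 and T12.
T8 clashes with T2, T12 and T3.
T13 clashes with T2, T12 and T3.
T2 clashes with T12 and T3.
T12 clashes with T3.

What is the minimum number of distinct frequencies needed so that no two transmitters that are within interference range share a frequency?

T7, T9, T8, T2, T12, T3 are mutually in conflict, so at least 6 frequencies are needed.
6 frequencies suffice: T7=2, T10=5, T9=6, T14=2, T8=4, T13=4, T2=5, T12=1, T3=3. Every pair that conflicts lands in different frequencies.

6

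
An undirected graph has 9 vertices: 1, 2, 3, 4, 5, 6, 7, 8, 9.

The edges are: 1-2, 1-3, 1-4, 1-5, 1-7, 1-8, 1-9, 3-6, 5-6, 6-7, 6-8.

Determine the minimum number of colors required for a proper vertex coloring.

2

1 and 9 are adjacent, so at least 2 colors are needed.
2 colors suffice: color red → {1, 6}; color blue → {2, 3, 4, 5, 7, 8, 9}. Each edge has distinct colors on its endpoints.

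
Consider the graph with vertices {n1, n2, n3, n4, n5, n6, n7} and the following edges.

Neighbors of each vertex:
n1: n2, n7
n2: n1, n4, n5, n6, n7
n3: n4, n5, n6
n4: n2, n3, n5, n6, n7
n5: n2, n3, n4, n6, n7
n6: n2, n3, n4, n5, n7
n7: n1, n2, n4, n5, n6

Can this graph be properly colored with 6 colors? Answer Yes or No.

The chromatic number is 5. n2, n4, n5, n6, n7 are pairwise adjacent (a clique of size 5), so at least 5 colors are needed.
5 colors suffice: n1=R, n2=B, n3=B, n4=P, n5=Y, n6=R, n7=G.
Since 6 ≥ 5, a proper 6-coloring certainly exists.

Yes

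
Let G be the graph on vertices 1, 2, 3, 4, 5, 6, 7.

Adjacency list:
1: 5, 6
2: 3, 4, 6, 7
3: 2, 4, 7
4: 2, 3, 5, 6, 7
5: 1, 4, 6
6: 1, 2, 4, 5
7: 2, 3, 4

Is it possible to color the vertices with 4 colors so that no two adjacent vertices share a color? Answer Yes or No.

The chromatic number is 4. 2, 3, 4, 7 are pairwise adjacent (a clique of size 4), so at least 4 colors are needed.
One proper 4-coloring: 1=a, 2=b, 3=d, 4=a, 5=b, 6=c, 7=c.
That is already a proper 4-coloring.

Yes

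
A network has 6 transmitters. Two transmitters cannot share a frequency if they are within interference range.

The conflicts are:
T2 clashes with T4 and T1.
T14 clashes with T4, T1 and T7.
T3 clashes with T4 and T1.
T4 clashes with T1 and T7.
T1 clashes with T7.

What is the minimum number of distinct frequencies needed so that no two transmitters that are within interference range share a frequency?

4

T14, T4, T1, T7 all conflict with each other, so at least 4 frequencies are needed.
4 frequencies suffice: frequency 1 → {T1}; frequency 2 → {T4}; frequency 3 → {T2, T14, T3}; frequency 4 → {T7}. No two conflicting transmitters share a frequency.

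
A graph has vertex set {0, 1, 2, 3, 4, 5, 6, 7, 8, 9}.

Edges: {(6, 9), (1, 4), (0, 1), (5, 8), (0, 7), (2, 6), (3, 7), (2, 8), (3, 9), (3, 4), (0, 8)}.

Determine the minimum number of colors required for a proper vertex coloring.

3

The cycle 4-3-7-0-1-4 has odd length 5, so it cannot be 2-colored; at least 3 colors are needed.
One proper 3-coloring: 0=red, 1=green, 2=red, 3=red, 4=blue, 5=red, 6=blue, 7=blue, 8=blue, 9=green. Each edge has distinct colors on its endpoints.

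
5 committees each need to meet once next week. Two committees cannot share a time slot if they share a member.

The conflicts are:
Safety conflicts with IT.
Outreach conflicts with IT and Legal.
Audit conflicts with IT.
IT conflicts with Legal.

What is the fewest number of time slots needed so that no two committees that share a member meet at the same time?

3

Outreach, IT, Legal are mutually in conflict, so at least 3 time slots are needed.
3 time slots suffice: Safety=2, Outreach=2, Audit=2, IT=1, Legal=3. No two conflicting committees share a time slot.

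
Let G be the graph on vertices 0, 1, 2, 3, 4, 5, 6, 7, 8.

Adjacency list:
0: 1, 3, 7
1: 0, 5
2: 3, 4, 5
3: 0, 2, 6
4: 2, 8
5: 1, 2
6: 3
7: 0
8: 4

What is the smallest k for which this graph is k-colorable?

3

The cycle 0-1-5-2-3-0 has odd length 5, so it cannot be 2-colored; at least 3 colors are needed.
3 colors suffice: color a → {0, 2, 6, 8}; color b → {3, 4, 5, 7}; color c → {1}. Every edge joins two different colors.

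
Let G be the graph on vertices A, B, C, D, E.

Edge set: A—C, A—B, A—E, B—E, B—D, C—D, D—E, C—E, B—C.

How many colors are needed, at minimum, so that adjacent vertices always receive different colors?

B, C, D, E are pairwise adjacent (a clique of size 4), so at least 4 colors are needed.
A valid assignment using 4 colors: A=4, B=2, C=1, D=4, E=3. No two adjacent vertices share a color.

4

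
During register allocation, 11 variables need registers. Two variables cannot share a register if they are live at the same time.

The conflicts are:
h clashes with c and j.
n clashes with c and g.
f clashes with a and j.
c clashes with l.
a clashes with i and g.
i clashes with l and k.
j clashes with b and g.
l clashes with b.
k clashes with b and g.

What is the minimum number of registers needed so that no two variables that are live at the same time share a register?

3

The cycle h-j-b-l-c-h has odd length 5, so it cannot be 2-colored; at least 3 registers are needed.
Using 3 registers: h=3, n=2, f=1, c=1, a=2, i=1, j=2, l=2, k=2, b=1, g=1. Every pair that conflicts lands in different registers.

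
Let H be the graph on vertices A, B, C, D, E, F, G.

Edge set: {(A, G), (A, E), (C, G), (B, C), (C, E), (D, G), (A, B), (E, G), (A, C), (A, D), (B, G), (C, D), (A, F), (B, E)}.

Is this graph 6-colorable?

The chromatic number is 5. A, B, C, E, G form a clique, so at least 5 colors are needed.
5 colors suffice: color 1 → {A}; color 2 → {C, F}; color 3 → {G}; color 4 → {B, D}; color 5 → {E}.
Since 6 ≥ 5, a proper 6-coloring certainly exists.

Yes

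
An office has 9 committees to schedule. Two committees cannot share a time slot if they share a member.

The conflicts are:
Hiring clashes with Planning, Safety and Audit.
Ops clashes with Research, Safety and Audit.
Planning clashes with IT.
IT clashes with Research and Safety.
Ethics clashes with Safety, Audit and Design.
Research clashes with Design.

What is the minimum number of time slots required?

3

The cycle Safety-Ops-Research-Design-Ethics-Safety has odd length 5, so it cannot be 2-colored; at least 3 time slots are needed.
3 time slots suffice: time slot 1 → {Planning, Research, Safety, Audit}; time slot 2 → {Hiring, Ops, IT, Ethics}; time slot 3 → {Design}. Each listed conflict is separated.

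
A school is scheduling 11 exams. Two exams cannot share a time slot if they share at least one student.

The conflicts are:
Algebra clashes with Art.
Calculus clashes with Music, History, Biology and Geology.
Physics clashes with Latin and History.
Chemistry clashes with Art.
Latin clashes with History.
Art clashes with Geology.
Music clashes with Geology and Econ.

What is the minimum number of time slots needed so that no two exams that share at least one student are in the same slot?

Physics, Latin, History pairwise conflict, so at least 3 time slots are needed.
A valid assignment using 3 time slots: Algebra=2, Calculus=1, Physics=1, Chemistry=2, Latin=3, Art=1, Music=3, History=2, Biology=2, Geology=2, Econ=1. Each listed conflict is separated.

3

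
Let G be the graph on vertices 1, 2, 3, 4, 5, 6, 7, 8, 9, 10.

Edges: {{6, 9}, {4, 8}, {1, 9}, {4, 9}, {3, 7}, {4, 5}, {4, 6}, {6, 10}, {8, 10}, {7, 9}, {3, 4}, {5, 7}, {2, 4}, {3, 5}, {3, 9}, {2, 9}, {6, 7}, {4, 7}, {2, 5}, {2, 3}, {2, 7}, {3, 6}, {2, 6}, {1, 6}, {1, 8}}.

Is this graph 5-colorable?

2, 3, 4, 6, 7, 9 are mutually adjacent (a clique of size 6), so at least 6 colors are needed.
So 5 colors are not enough.

No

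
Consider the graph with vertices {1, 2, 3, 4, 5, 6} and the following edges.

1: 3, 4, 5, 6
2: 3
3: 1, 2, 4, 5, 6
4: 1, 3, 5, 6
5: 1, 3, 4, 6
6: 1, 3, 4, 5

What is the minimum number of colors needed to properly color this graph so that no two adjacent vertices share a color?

5

1, 3, 4, 5, 6 are mutually adjacent (a clique of size 5), so at least 5 colors are needed.
5 colors suffice: color red → {3}; color blue → {2, 5}; color green → {4}; color yellow → {1}; color purple → {6}. Every edge joins two different colors.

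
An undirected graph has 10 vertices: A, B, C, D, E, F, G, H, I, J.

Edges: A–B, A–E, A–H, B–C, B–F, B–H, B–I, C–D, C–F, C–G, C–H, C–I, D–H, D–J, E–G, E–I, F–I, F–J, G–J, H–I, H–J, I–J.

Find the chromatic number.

B, C, H, I are pairwise adjacent (a clique of size 4), so at least 4 colors are needed.
A valid assignment using 4 colors: A=green, B=yellow, C=red, D=green, E=red, F=blue, G=blue, H=blue, I=green, J=red. Every edge joins two different colors.

4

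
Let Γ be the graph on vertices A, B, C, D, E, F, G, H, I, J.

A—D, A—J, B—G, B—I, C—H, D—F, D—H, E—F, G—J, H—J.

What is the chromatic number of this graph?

A and D are adjacent, so at least 2 colors are needed.
2 colors suffice: color red → {B, C, D, E, J}; color blue → {A, F, G, H, I}. Each edge has distinct colors on its endpoints.

2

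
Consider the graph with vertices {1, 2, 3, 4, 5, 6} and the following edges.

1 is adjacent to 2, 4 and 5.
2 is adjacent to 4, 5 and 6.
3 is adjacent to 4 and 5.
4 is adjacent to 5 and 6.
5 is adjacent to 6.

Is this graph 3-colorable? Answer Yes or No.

No

1, 2, 4, 5 are mutually adjacent (a clique of size 4), so at least 4 colors are needed.
So 3 colors are not enough.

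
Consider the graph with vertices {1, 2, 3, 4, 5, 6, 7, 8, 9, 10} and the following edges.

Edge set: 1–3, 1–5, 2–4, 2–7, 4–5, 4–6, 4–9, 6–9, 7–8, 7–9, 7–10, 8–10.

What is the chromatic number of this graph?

3

4, 6, 9 form a triangle, so at least 3 colors are needed.
One proper 3-coloring: 1=red, 2=blue, 3=blue, 4=red, 5=blue, 6=green, 7=red, 8=green, 9=blue, 10=blue. Every edge joins two different colors.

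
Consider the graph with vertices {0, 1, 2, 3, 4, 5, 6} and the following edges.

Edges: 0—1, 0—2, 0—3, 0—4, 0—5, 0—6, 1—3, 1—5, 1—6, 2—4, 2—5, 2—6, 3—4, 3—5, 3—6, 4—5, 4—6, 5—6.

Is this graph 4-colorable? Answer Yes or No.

0, 1, 3, 5, 6 are mutually adjacent (a clique of size 5), so at least 5 colors are needed.
So 4 colors are not enough.

No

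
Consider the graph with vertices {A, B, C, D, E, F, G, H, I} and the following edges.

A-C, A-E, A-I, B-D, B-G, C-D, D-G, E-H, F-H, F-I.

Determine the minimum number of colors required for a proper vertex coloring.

3

B, D, G are pairwise adjacent, so at least 3 colors are needed.
A valid assignment using 3 colors: A=red, B=green, C=blue, D=red, E=blue, F=green, G=blue, H=red, I=blue. Each edge has distinct colors on its endpoints.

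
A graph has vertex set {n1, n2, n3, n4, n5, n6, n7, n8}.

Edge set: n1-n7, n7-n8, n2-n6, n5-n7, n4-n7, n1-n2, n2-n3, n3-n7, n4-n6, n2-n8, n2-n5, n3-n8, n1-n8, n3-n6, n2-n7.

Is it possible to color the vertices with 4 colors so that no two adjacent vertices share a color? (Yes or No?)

Yes

The chromatic number is 4. n2, n3, n7, n8 are mutually adjacent (a clique of size 4), so at least 4 colors are needed.
4 colors suffice: color 1 → {n6, n7}; color 2 → {n2, n4}; color 3 → {n5, n8}; color 4 → {n1, n3}.
That is already a proper 4-coloring.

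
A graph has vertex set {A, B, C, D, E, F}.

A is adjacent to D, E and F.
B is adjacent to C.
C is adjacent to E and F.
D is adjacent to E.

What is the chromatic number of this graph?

3

A, D, E are pairwise adjacent, so at least 3 colors are needed.
3 colors suffice: color 1 → {A, C}; color 2 → {B, E, F}; color 3 → {D}. Each edge has distinct colors on its endpoints.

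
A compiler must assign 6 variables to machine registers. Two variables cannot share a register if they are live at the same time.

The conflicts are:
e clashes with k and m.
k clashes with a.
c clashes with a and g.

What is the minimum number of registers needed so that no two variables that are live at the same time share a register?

k and a conflict, so at least 2 registers are needed.
2 registers suffice: register 1 → {k, c, m}; register 2 → {e, a, g}. Every pair that conflicts lands in different registers.

2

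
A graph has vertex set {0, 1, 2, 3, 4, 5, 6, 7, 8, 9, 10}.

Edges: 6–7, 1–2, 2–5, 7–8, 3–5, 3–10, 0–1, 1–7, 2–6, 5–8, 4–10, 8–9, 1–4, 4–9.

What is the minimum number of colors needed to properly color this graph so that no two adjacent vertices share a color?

3

The cycle 7-8-9-4-1-7 has odd length 5, so it cannot be 2-colored; at least 3 colors are needed.
A valid assignment using 3 colors: 0=b, 1=a, 2=b, 3=b, 4=b, 5=a, 6=a, 7=b, 8=c, 9=a, 10=a. Every edge joins two different colors.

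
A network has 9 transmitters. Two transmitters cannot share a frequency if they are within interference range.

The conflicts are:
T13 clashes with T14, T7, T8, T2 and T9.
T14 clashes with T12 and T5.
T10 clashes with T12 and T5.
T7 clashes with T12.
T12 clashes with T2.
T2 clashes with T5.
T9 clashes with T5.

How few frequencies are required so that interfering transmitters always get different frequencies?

T13 and T8 conflict, so at least 2 frequencies are needed.
Using 2 frequencies: T13=1, T14=2, T10=2, T7=2, T8=2, T12=1, T2=2, T9=2, T5=1. Each listed conflict is separated.

2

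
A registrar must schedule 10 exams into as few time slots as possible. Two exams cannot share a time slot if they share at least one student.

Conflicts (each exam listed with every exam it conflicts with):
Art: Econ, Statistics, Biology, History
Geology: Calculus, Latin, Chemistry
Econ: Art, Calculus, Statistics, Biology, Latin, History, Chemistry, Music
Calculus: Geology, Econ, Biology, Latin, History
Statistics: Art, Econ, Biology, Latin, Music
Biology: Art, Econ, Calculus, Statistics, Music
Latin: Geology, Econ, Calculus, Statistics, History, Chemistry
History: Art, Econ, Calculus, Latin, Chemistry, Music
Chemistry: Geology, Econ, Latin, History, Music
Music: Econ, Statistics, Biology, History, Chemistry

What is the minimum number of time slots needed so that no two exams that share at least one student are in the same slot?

4

Econ, Latin, History, Chemistry are mutually in conflict, so at least 4 time slots are needed.
4 time slots suffice: time slot 1 → {Geology, Econ}; time slot 2 → {Biology, History}; time slot 3 → {Art, Latin, Music}; time slot 4 → {Calculus, Statistics, Chemistry}. No two conflicting exams share a time slot.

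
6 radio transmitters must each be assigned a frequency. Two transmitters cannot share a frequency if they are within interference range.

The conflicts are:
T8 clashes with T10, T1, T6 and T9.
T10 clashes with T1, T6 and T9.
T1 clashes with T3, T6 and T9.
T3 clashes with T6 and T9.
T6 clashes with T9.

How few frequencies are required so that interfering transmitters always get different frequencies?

5

T8, T10, T1, T6, T9 are mutually in conflict, so at least 5 frequencies are needed.
A valid assignment using 5 frequencies: T8=5, T10=4, T1=2, T3=4, T6=3, T9=1. Each listed conflict is separated.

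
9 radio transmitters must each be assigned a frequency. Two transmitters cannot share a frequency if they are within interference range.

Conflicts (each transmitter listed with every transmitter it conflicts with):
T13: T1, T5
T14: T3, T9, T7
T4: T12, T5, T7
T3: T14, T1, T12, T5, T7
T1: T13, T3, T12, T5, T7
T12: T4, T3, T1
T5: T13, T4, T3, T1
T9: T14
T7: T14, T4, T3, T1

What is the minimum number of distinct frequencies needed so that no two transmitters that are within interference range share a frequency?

T14, T3, T7 are mutually in conflict, so at least 3 frequencies are needed.
3 frequencies suffice: frequency 1 → {T13, T4, T3, T9}; frequency 2 → {T14, T1}; frequency 3 → {T12, T5, T7}. Every pair that conflicts lands in different frequencies.

3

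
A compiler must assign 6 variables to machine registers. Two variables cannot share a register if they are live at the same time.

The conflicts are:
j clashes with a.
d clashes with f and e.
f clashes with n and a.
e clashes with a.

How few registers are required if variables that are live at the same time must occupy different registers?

2

f and n conflict, so at least 2 registers are needed.
2 registers suffice: j=1, d=2, f=1, n=2, e=1, a=2. Every pair that conflicts lands in different registers.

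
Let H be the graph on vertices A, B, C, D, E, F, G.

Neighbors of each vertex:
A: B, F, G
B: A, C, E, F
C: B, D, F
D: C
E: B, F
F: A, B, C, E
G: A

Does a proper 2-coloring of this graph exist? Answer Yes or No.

No

B, E, F are mutually adjacent, so at least 3 colors are needed.
So 2 colors are not enough.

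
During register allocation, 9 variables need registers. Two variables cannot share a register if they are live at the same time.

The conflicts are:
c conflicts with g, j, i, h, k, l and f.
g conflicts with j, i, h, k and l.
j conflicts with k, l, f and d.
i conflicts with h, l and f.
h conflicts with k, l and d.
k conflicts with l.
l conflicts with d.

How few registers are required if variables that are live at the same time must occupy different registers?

c, g, h, k, l are mutually in conflict, so at least 5 registers are needed.
A valid assignment using 5 registers: c=2, g=3, j=4, i=5, h=4, k=5, l=1, f=1, d=2. Each listed conflict is separated.

5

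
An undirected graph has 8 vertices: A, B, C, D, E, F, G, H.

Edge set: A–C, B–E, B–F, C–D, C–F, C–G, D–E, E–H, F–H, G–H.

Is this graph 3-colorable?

Yes

The chromatic number is 3. The cycle C-G-H-E-D-C has odd length 5, so it cannot be 2-colored; at least 3 colors are needed.
3 colors suffice: color 1 → {B, C, H}; color 2 → {A, E, F, G}; color 3 → {D}.
That is already a proper 3-coloring.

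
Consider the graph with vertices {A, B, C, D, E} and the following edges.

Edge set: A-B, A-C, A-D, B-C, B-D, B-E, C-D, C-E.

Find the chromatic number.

4

A, B, C, D are pairwise adjacent (a clique of size 4), so at least 4 colors are needed.
4 colors suffice: color 1 → {B}; color 2 → {C}; color 3 → {D, E}; color 4 → {A}. No two adjacent vertices share a color.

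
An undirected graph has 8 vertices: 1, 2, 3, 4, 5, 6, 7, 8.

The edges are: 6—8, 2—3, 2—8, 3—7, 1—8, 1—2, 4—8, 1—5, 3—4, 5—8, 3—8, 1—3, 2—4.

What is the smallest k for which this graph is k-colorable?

4

1, 2, 3, 8 are pairwise adjacent (a clique of size 4), so at least 4 colors are needed.
A valid assignment using 4 colors: 1=yellow, 2=green, 3=blue, 4=yellow, 5=blue, 6=blue, 7=red, 8=red. Each edge has distinct colors on its endpoints.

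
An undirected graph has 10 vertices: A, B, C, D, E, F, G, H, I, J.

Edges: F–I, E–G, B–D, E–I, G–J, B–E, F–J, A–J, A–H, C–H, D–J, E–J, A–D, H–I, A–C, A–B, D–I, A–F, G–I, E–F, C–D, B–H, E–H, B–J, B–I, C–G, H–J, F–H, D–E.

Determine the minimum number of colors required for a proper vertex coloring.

E, F, H, J are mutually adjacent (a clique of size 4), so at least 4 colors are needed.
4 colors suffice: color red → {A, E}; color blue → {C, I, J}; color green → {D, G, H}; color yellow → {B, F}. Every edge joins two different colors.

4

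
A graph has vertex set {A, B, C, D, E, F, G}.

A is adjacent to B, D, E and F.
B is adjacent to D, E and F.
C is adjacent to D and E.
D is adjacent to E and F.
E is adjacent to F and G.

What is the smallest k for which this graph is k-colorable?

5

A, B, D, E, F are pairwise adjacent (a clique of size 5), so at least 5 colors are needed.
A valid assignment using 5 colors: A=purple, B=yellow, C=green, D=blue, E=red, F=green, G=blue. Each edge has distinct colors on its endpoints.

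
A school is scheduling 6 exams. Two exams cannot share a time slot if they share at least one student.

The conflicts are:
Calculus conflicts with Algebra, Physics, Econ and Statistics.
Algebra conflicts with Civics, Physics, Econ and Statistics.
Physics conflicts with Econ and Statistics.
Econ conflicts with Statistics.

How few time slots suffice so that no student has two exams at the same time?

5

Calculus, Algebra, Physics, Econ, Statistics all conflict with each other, so at least 5 time slots are needed.
Using 5 time slots: Calculus=5, Algebra=1, Civics=2, Physics=4, Econ=2, Statistics=3. No two conflicting exams share a time slot.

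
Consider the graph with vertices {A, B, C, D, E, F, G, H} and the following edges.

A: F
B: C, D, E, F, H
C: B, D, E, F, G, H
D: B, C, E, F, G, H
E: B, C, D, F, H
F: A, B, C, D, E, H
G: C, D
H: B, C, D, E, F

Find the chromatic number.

B, C, D, E, F, H are mutually adjacent (a clique of size 6), so at least 6 colors are needed.
6 colors suffice: color 1 → {A, C}; color 2 → {F, G}; color 3 → {D}; color 4 → {B}; color 5 → {E}; color 6 → {H}. No two adjacent vertices share a color.

6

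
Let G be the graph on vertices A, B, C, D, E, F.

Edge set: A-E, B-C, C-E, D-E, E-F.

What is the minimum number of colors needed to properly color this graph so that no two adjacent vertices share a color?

2

E and F are adjacent, so at least 2 colors are needed.
2 colors suffice: color 1 → {B, E}; color 2 → {A, C, D, F}. No two adjacent vertices share a color.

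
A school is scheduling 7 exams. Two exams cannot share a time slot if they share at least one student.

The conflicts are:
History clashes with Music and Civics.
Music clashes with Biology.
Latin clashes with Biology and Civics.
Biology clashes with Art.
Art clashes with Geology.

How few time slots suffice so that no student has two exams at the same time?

The cycle History-Music-Biology-Latin-Civics-History has odd length 5, so it cannot be 2-colored; at least 3 time slots are needed.
3 time slots suffice: History=1, Music=2, Latin=3, Biology=1, Art=2, Civics=2, Geology=1. Every pair that conflicts lands in different time slots.

3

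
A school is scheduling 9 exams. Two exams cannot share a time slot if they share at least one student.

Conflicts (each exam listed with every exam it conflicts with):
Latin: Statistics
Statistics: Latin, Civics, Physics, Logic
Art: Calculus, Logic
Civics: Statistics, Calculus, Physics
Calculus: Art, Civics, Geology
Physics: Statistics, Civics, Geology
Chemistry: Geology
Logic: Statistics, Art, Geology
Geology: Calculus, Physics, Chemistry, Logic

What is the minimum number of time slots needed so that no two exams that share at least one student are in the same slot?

Statistics, Civics, Physics all conflict with each other, so at least 3 time slots are needed.
3 time slots suffice: Latin=2, Statistics=1, Art=1, Civics=3, Calculus=2, Physics=2, Chemistry=2, Logic=2, Geology=1. Every pair that conflicts lands in different time slots.

3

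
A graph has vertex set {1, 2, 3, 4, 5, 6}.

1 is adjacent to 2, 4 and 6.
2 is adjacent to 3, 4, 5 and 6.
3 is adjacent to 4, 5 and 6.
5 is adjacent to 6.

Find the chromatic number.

4

2, 3, 5, 6 are pairwise adjacent (a clique of size 4), so at least 4 colors are needed.
4 colors suffice: 1=b, 2=a, 3=b, 4=c, 5=d, 6=c. Each edge has distinct colors on its endpoints.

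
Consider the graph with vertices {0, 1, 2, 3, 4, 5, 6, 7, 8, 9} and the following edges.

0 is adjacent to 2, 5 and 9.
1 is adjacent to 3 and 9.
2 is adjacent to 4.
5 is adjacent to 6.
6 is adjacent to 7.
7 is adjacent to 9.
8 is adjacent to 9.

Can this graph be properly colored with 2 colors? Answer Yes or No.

The cycle 6-7-9-0-5-6 has odd length 5, so it cannot be 2-colored; at least 3 colors are needed.
So 2 colors are not enough.

No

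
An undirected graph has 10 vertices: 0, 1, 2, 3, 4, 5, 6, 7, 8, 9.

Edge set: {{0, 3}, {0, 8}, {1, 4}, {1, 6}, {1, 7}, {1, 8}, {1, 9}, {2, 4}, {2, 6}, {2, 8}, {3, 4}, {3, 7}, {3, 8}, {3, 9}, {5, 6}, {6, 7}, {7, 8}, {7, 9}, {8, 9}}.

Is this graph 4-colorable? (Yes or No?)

Yes

The chromatic number is 4. 1, 7, 8, 9 are mutually adjacent (a clique of size 4), so at least 4 colors are needed.
4 colors suffice: 0=b, 1=c, 2=b, 3=c, 4=a, 5=b, 6=a, 7=b, 8=a, 9=d.
That is already a proper 4-coloring.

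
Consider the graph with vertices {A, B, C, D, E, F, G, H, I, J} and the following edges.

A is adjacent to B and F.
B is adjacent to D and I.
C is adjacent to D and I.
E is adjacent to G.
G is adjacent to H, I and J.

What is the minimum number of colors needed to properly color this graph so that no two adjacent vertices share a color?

2

A and F are adjacent, so at least 2 colors are needed.
A valid assignment using 2 colors: A=blue, B=red, C=red, D=blue, E=blue, F=red, G=red, H=blue, I=blue, J=blue. Each edge has distinct colors on its endpoints.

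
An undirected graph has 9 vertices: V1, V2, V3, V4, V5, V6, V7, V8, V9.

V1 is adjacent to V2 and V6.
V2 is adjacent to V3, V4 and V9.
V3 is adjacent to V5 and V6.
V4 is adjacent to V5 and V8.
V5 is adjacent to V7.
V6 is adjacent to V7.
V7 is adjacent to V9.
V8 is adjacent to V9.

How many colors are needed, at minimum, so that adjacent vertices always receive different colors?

The cycle V4-V2-V9-V7-V5-V4 has odd length 5, so it cannot be 2-colored; at least 3 colors are needed.
One proper 3-coloring: V1=2, V2=1, V3=2, V4=2, V5=1, V6=1, V7=3, V8=1, V9=2. Each edge has distinct colors on its endpoints.

3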